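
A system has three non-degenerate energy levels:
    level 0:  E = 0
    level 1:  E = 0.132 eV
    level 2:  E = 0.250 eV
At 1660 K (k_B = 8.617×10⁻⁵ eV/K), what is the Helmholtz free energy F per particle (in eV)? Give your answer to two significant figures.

k_BT = 8.617×10⁻⁵ × 1660 K = 0.1430 eV.
Eᵢ/kT = 0, 0.9231, 1.748.
Z = Σ e^(−Eᵢ/kT) = e^(−0) + e^(−0.9231) + e^(−1.748) = 1.000 + 0.3973 + 0.1741 = 1.571.
F = −kT ln Z = −0.1430 × ln(1.571) = −0.1430 × 0.4517 = -0.065 eV.

-0.065 eV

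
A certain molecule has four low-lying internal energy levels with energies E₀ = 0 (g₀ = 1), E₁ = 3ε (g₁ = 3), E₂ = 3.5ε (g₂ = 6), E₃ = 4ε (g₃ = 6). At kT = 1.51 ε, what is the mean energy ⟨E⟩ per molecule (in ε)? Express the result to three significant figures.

2.06 ε

Eᵢ/kT = 0, 1.9868, 2.3179, 2.6490.
Z = Σ gᵢe^(−Eᵢ/kT) = 1·e^(−0) + 3·e^(−1.9868) + 6·e^(−2.3179) + 6·e^(−2.6490) = 1.0000 + 0.41140 + 0.59088 + 0.42433 = 2.4266.
⟨E⟩ = Σ Eᵢ gᵢe^(−Eᵢ/kT) / Z = (0·1.0000 + 3·0.41140 + 3.5·0.59088 + 4·0.42433) / 2.4266 = 2.06 ε.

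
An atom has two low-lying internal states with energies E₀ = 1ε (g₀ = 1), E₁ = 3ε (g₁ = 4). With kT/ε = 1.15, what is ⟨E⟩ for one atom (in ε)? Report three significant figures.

Eᵢ/kT = 0.86957, 2.6087.
Z = Σ gᵢe^(−Eᵢ/kT) = 1·e^(−0.86957) + 4·e^(−2.6087) = 0.41913 + 0.29452 = 0.71365.
⟨E⟩ = Σ Eᵢ gᵢe^(−Eᵢ/kT) / Z = (1·0.41913 + 3·0.29452) / 0.71365 = 1.83 ε.

1.83 ε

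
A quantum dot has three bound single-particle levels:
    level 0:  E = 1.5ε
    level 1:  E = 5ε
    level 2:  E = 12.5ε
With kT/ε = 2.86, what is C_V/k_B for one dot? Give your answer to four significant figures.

0.4621

Eᵢ/kT = 0.524476, 1.74825, 4.37063.
Z = Σ e^(−Eᵢ/kT) = e^(−0.524476) + e^(−1.74825) + e^(−4.37063) = 0.591865 + 0.174078 + 0.0126433 = 0.778586.
⟨E⟩ = 2.46117 ε, ⟨E²⟩ = 9.83727 ε².
C_V/k_B = (⟨E²⟩ − ⟨E⟩²)/(kT)² = (9.83727 − 6.05736)/8.17960 = 0.4621.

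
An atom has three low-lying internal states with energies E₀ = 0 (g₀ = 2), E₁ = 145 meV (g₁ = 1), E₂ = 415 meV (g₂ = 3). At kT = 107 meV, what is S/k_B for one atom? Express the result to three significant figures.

Eᵢ/kT = 0, 1.3551, 3.8785.
Z = Σ gᵢe^(−Eᵢ/kT) = 2·e^(−0) + 1·e^(−1.3551) + 3·e^(−3.8785) = 2.0000 + 0.25792 + 0.062045 = 2.3200.
⟨E⟩ = Σ EᵢPᵢ = 27.219 meV.
S/k_B = ln Z + ⟨E⟩/kT = ln(2.3200) + 27.219/107 = 0.84157 + 0.25438 = 1.10.

1.10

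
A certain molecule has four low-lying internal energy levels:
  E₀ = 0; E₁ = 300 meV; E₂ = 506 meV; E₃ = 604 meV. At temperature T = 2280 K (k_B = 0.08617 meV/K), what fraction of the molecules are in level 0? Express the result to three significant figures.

0.747

k_BT = 0.08617 × 2280 K = 196.47 meV.
Eᵢ/kT = 0, 1.5270, 2.5755, 3.0743.
Z = Σ e^(−Eᵢ/kT) = e^(−0) + e^(−1.5270) + e^(−2.5755) + e^(−3.0743) = 1.0000 + 0.21719 + 0.076116 + 0.046222 = 1.3395.
P₀ = e^(−E₀/kT) / Z = 1.0000/1.3395 = 0.747.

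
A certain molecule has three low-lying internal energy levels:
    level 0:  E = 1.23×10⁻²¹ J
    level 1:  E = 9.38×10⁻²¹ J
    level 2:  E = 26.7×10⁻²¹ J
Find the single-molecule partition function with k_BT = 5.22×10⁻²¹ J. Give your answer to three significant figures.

Z = 0.962

Eᵢ/kT = 0.23563, 1.7969, 5.1149.
Z = Σ e^(−Eᵢ/kT) = e^(−0.23563) + e^(−1.7969) + e^(−5.1149) = 0.79007 + 0.16581 + 0.0060066 = 0.96189.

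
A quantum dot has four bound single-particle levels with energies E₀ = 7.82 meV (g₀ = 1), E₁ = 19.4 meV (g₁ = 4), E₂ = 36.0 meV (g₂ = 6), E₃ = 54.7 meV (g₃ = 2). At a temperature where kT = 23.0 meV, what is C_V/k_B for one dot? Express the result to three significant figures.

Eᵢ/kT = 0.34000, 0.84348, 1.5652, 2.3783.
Z = Σ gᵢe^(−Eᵢ/kT) = 1·e^(−0.34000) + 4·e^(−0.84348) + 6·e^(−1.5652) + 2·e^(−2.3783) = 0.71177 + 1.7208 + 1.2543 + 0.18542 = 3.8723.
⟨E⟩ = 24.339 meV, ⟨E²⟩ = 741.56 meV².
C_V/k_B = (⟨E²⟩ − ⟨E⟩²)/(kT)² = (741.56 − 592.39)/529.00 = 0.282.

0.282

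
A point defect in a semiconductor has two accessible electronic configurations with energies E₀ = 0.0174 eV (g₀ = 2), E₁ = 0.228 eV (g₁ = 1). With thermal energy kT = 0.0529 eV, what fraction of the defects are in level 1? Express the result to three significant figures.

0.00925

Eᵢ/kT = 0.32892, 4.3100.
Z = Σ gᵢe^(−Eᵢ/kT) = 2·e^(−0.32892) + 1·e^(−4.3100) = 1.4394 + 0.013434 = 1.4528.
P₁ = g₁ e^(−E₁/kT) / Z = 0.013434/1.4528 = 0.00925.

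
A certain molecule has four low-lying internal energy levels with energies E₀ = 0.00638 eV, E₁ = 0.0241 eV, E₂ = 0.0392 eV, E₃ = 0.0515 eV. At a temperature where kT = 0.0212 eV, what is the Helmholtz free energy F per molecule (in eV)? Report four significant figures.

-0.005667 eV

Eᵢ/kT = 0.300943, 1.13679, 1.84906, 2.42925.
Z = Σ e^(−Eᵢ/kT) = e^(−0.300943) + e^(−1.13679) + e^(−1.84906) + e^(−2.42925) = 0.740120 + 0.320847 + 0.157385 + 0.0881029 = 1.30645.
F = −kT ln Z = −0.0212 × ln(1.30645) = −0.0212 × 0.267314 = -0.005667 eV.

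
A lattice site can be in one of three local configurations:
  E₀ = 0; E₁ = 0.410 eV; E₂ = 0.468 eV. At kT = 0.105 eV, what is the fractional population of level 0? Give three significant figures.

Eᵢ/kT = 0, 3.9048, 4.4571.
Z = Σ e^(−Eᵢ/kT) = e^(−0) + e^(−3.9048) + e^(−4.4571) = 1.0000 + 0.020145 + 0.011596 = 1.0317.
P₀ = e^(−E₀/kT) / Z = 1.0000/1.0317 = 0.969.

0.969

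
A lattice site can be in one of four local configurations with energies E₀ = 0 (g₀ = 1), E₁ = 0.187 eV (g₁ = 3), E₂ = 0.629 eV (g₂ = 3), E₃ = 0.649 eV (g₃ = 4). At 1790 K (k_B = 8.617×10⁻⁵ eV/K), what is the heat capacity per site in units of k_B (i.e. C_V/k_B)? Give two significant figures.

k_BT = 8.617×10⁻⁵ × 1790 K = 0.1542 eV.
Eᵢ/kT = 0, 1.213, 4.079, 4.209.
Z = Σ gᵢe^(−Eᵢ/kT) = 1·e^(−0) + 3·e^(−1.213) + 3·e^(−4.079) + 4·e^(−4.209) = 1.000 + 0.8919 + 0.05077 + 0.05944 = 2.002.
⟨E⟩ = 0.1185 eV, ⟨E²⟩ = 0.03812 eV².
C_V/k_B = (⟨E²⟩ − ⟨E⟩²)/(kT)² = (0.03812 − 0.01404)/0.02378 = 1.0.

1.0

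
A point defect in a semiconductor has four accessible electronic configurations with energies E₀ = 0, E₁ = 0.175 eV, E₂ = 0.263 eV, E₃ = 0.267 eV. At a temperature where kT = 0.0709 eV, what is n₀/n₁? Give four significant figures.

11.80

n₀/n₁ = exp[−(E₀−E₁)/kT] = exp(−(-0.175 eV)/(0.0709 eV)) = exp(2.46827) = 11.80.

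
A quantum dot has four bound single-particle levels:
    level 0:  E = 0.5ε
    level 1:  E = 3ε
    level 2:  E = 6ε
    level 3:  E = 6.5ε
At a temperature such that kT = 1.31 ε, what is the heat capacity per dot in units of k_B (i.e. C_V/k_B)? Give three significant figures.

0.757

Eᵢ/kT = 0.38168, 2.2901, 4.5802, 4.9618.
Z = Σ e^(−Eᵢ/kT) = e^(−0.38168) + e^(−2.2901) + e^(−4.5802) + e^(−4.9618) = 0.68271 + 0.10126 + 0.010253 + 0.0070003 = 0.80122.
⟨E⟩ = 0.93876 ε, ⟨E²⟩ = 2.1803 ε².
C_V/k_B = (⟨E²⟩ − ⟨E⟩²)/(kT)² = (2.1803 − 0.88127)/1.7161 = 0.757.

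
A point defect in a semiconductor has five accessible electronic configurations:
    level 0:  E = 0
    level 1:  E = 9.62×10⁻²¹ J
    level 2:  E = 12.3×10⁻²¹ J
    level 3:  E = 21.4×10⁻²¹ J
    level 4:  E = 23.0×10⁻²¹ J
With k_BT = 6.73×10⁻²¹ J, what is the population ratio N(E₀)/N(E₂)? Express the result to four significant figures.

n₀/n₂ = exp[−(E₀−E₂)/kT] = exp(−(-12.3 ×10⁻²¹ J)/(6.73 ×10⁻²¹ J)) = exp(1.82764) = 6.219.

6.219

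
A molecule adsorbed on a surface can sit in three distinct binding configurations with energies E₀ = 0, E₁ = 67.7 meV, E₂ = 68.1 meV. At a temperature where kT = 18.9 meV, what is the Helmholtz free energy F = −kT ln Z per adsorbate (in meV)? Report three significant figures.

Eᵢ/kT = 0, 3.5820, 3.6032.
Z = Σ e^(−Eᵢ/kT) = e^(−0) + e^(−3.5820) + e^(−3.6032) = 1.0000 + 0.027820 + 0.027236 = 1.0551.
F = −kT ln Z = −18.9 × ln(1.0551) = −18.9 × 0.053636 = -1.01 meV.

-1.01 meV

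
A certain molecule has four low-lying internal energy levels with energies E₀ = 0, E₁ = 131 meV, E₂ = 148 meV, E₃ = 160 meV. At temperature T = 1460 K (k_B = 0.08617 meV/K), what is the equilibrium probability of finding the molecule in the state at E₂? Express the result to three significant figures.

0.159

k_BT = 0.08617 × 1460 K = 125.81 meV.
Eᵢ/kT = 0, 1.0413, 1.1764, 1.2718.
Z = Σ e^(−Eᵢ/kT) = e^(−0) + e^(−1.0413) + e^(−1.1764) + e^(−1.2718) = 1.0000 + 0.35300 + 0.30839 + 0.28033 = 1.9417.
P₂ = e^(−E₂/kT) / Z = 0.30839/1.9417 = 0.159.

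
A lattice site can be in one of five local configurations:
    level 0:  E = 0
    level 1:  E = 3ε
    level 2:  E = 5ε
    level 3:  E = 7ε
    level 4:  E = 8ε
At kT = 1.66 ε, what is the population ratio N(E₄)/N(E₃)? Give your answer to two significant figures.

n₄/n₃ = exp[−(E₄−E₃)/kT] = exp(−(1ε)/(1.66ε)) = exp(-0.6024) = 0.55.

0.55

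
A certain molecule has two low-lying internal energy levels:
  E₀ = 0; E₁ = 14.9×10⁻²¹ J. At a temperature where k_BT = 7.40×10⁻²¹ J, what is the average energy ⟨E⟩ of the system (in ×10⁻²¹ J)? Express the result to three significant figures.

Eᵢ/kT = 0, 2.0135.
Z = Σ e^(−Eᵢ/kT) = e^(−0) + e^(−2.0135) = 1.0000 + 0.13352 = 1.1335.
⟨E⟩ = Σ Eᵢ e^(−Eᵢ/kT) / Z = (0·1.0000 + 14.9·0.13352) / 1.1335 = 1.76 ×10⁻²¹ J.

1.76 ×10⁻²¹ J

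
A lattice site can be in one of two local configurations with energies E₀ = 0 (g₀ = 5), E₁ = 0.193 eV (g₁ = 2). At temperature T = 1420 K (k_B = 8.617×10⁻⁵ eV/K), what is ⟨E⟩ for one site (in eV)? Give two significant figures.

k_BT = 8.617×10⁻⁵ × 1420 K = 0.1224 eV.
Eᵢ/kT = 0, 1.577.
Z = Σ gᵢe^(−Eᵢ/kT) = 5·e^(−0) + 2·e^(−1.577) = 5.000 + 0.4132 = 5.413.
⟨E⟩ = Σ Eᵢ gᵢe^(−Eᵢ/kT) / Z = (0·5.000 + 0.193·0.4132) / 5.413 = 0.015 eV.

0.015 eV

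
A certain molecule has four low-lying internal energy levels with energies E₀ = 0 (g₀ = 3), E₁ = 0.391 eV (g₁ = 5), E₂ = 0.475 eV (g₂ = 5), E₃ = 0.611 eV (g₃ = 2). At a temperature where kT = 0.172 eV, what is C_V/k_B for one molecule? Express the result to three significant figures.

Eᵢ/kT = 0, 2.2733, 2.7616, 3.5523.
Z = Σ gᵢe^(−Eᵢ/kT) = 3·e^(−0) + 5·e^(−2.2733) + 5·e^(−2.7616) + 2·e^(−3.5523) = 3.0000 + 0.51486 + 0.31595 + 0.057317 = 3.8881.
⟨E⟩ = 0.099382 eV, ⟨E²⟩ = 0.044082 eV².
C_V/k_B = (⟨E²⟩ − ⟨E⟩²)/(kT)² = (0.044082 − 0.0098768)/0.029584 = 1.16.

1.16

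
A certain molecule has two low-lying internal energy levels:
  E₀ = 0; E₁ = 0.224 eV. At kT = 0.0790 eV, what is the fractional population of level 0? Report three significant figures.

0.945

Eᵢ/kT = 0, 2.8354.
Z = Σ e^(−Eᵢ/kT) = e^(−0) + e^(−2.8354) = 1.0000 + 0.058695 = 1.0587.
P₀ = e^(−E₀/kT) / Z = 1.0000/1.0587 = 0.945.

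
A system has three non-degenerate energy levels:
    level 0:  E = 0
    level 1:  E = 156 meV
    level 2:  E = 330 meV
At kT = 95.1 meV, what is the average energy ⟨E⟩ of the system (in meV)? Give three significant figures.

Eᵢ/kT = 0, 1.6404, 3.4700.
Z = Σ e^(−Eᵢ/kT) = e^(−0) + e^(−1.6404) + e^(−3.4700) = 1.0000 + 0.19390 + 0.031117 = 1.2250.
⟨E⟩ = Σ Eᵢ e^(−Eᵢ/kT) / Z = (0·1.0000 + 156·0.19390 + 330·0.031117) / 1.2250 = 33.1 meV.

33.1 meV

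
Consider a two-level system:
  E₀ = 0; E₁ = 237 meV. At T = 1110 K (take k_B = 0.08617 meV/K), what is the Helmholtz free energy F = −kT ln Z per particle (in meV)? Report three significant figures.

k_BT = 0.08617 × 1110 K = 95.649 meV.
Eᵢ/kT = 0, 2.4778.
Z = Σ e^(−Eᵢ/kT) = e^(−0) + e^(−2.4778) = 1.0000 + 0.083928 = 1.0839.
F = −kT ln Z = −95.649 × ln(1.0839) = −95.649 × 0.080566 = -7.71 meV.

-7.71 meV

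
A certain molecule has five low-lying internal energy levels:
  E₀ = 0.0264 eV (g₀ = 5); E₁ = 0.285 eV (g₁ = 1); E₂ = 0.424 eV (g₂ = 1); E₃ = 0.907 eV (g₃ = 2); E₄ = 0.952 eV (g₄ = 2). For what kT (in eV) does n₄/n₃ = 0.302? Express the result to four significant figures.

0.03758 eV

n₄/n₃ = (g₄/g₃) exp[−(E₄−E₃)/kT] = 0.302.
⇒ (E₄−E₃)/kT = ln((2/2)/0.302) = ln(3.31126) = 1.19733.
kT = 0.045 eV / 1.19733 = 0.03758 eV.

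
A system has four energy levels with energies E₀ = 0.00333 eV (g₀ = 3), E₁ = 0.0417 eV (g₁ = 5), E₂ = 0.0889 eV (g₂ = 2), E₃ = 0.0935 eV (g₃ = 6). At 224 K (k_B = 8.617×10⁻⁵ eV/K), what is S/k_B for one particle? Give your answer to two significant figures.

k_BT = 8.617×10⁻⁵ × 224 K = 0.01930 eV.
Eᵢ/kT = 0.1725, 2.161, 4.606, 4.845.
Z = Σ gᵢe^(−Eᵢ/kT) = 3·e^(−0.1725) + 5·e^(−2.161) + 2·e^(−4.606) + 6·e^(−4.845) = 2.525 + 0.5760 + 0.01998 + 0.04721 = 3.168.
⟨E⟩ = Σ EᵢPᵢ = 0.01219 eV.
S/k_B = ln Z + ⟨E⟩/kT = ln(3.168) + 0.01219/0.01930 = 1.153 + 0.6316 = 1.8.

1.8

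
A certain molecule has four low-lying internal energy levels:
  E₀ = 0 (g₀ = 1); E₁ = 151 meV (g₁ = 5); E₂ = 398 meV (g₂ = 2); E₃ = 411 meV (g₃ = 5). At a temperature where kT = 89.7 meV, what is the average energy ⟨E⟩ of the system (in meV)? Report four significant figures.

85.19 meV

Eᵢ/kT = 0, 1.68339, 4.43701, 4.58194.
Z = Σ gᵢe^(−Eᵢ/kT) = 1·e^(−0) + 5·e^(−1.68339) + 2·e^(−4.43701) + 5·e^(−4.58194) = 1.00000 + 0.928716 + 0.0236625 + 0.0511751 = 2.00355.
⟨E⟩ = Σ Eᵢ gᵢe^(−Eᵢ/kT) / Z = (0·1.00000 + 151·0.928716 + 398·0.0236625 + 411·0.0511751) / 2.00355 = 85.19 meV.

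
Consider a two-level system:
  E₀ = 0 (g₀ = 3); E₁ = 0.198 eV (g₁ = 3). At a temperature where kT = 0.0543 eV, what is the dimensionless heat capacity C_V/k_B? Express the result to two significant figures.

0.33

Eᵢ/kT = 0, 3.646.
Z = Σ gᵢe^(−Eᵢ/kT) = 3·e^(−0) + 3·e^(−3.646) = 3.000 + 0.07829 = 3.078.
⟨E⟩ = 0.005036 eV, ⟨E²⟩ = 0.0009972 eV².
C_V/k_B = (⟨E²⟩ − ⟨E⟩²)/(kT)² = (0.0009972 − 0.00002536)/0.002948 = 0.33.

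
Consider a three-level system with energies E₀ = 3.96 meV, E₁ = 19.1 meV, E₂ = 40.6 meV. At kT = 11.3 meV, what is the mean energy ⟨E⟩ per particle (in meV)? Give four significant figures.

Eᵢ/kT = 0.350442, 1.69027, 3.59292.
Z = Σ e^(−Eᵢ/kT) = e^(−0.350442) + e^(−1.69027) + e^(−3.59292) = 0.704377 + 0.184470 + 0.0275179 = 0.916365.
⟨E⟩ = Σ Eᵢ e^(−Eᵢ/kT) / Z = (3.96·0.704377 + 19.1·0.184470 + 40.6·0.0275179) / 0.916365 = 8.108 meV.

8.108 meV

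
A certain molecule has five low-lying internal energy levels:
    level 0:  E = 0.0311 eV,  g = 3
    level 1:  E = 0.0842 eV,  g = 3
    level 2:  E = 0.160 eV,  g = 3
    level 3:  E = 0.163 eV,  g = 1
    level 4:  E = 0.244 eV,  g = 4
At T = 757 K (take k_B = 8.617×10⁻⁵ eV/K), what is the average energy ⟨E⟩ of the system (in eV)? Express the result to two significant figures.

0.066 eV

k_BT = 8.617×10⁻⁵ × 757 K = 0.06523 eV.
Eᵢ/kT = 0.4768, 1.291, 2.453, 2.499, 3.741.
Z = Σ gᵢe^(−Eᵢ/kT) = 3·e^(−0.4768) + 3·e^(−1.291) + 3·e^(−2.453) + 1·e^(−2.499) + 4·e^(−3.741) = 1.862 + 0.8250 + 0.2581 + 0.08217 + 0.09492 = 3.122.
⟨E⟩ = Σ Eᵢ gᵢe^(−Eᵢ/kT) / Z = (0.0311·1.862 + 0.0842·0.8250 + 0.160·0.2581 + 0.163·0.08217 + 0.244·0.09492) / 3.122 = 0.066 eV.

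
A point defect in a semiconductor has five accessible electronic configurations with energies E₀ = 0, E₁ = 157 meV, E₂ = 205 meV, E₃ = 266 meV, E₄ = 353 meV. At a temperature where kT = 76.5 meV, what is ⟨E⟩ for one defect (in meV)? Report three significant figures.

37.1 meV

Eᵢ/kT = 0, 2.0523, 2.6797, 3.4771, 4.6144.
Z = Σ e^(−Eᵢ/kT) = e^(−0) + e^(−2.0523) + e^(−2.6797) + e^(−3.4771) + e^(−4.6144) = 1.0000 + 0.12844 + 0.068584 + 0.030897 + 0.0099081 = 1.2378.
⟨E⟩ = Σ Eᵢ e^(−Eᵢ/kT) / Z = (0·1.0000 + 157·0.12844 + 205·0.068584 + 266·0.030897 + 353·0.0099081) / 1.2378 = 37.1 meV.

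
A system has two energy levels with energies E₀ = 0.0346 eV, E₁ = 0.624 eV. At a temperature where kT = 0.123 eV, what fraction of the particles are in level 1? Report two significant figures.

0.0082

Eᵢ/kT = 0.2813, 5.073.
Z = Σ e^(−Eᵢ/kT) = e^(−0.2813) + e^(−5.073) = 0.7548 + 0.006264 = 0.7611.
P₁ = e^(−E₁/kT) / Z = 0.006264/0.7611 = 0.0082.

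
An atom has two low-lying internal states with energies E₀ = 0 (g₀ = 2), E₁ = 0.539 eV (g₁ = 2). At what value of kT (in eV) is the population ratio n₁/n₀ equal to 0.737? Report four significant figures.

1.766 eV

n₁/n₀ = (g₁/g₀) exp[−(E₁−E₀)/kT] = 0.737.
⇒ (E₁−E₀)/kT = ln((2/2)/0.737) = ln(1.35685) = 0.305166.
kT = 0.539 eV / 0.305166 = 1.766 eV.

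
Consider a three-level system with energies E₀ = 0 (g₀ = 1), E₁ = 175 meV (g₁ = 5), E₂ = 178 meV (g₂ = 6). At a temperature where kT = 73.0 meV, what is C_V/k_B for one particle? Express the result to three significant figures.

Eᵢ/kT = 0, 2.3973, 2.4384.
Z = Σ gᵢe^(−Eᵢ/kT) = 1·e^(−0) + 5·e^(−2.3973) + 6·e^(−2.4384) = 1.0000 + 0.45482 + 0.52380 = 1.9786.
⟨E⟩ = 87.350 meV, ⟨E²⟩ = 15428 meV².
C_V/k_B = (⟨E²⟩ − ⟨E⟩²)/(kT)² = (15428 − 7630.0)/5329.0 = 1.46.

1.46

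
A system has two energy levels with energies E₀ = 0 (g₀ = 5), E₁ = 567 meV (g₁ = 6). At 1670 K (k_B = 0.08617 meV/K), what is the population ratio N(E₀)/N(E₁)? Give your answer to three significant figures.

42.9

k_BT = 0.08617 × 1670 K = 143.90 meV.
n₀/n₁ = (g₀/g₁) exp[−(E₀−E₁)/kT] = (5/6) × exp(−(-567 meV)/(143.90 meV)) = (5/6) × exp(3.9402) = 42.9.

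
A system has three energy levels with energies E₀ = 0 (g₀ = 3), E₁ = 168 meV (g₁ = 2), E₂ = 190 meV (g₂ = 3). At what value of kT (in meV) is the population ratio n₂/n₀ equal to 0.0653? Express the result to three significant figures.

69.6 meV

n₂/n₀ = (g₂/g₀) exp[−(E₂−E₀)/kT] = 0.0653.
⇒ (E₂−E₀)/kT = ln((3/3)/0.0653) = ln(15.314) = 2.7288.
kT = 190 meV / 2.7288 = 69.6 meV.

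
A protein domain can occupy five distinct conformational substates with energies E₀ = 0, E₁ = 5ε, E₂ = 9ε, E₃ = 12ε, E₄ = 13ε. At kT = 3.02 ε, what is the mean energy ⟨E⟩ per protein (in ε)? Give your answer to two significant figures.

1.4 ε

Eᵢ/kT = 0, 1.656, 2.980, 3.974, 4.305.
Z = Σ e^(−Eᵢ/kT) = e^(−0) + e^(−1.656) + e^(−2.980) + e^(−3.974) + e^(−4.305) = 1.000 + 0.1909 + 0.05079 + 0.01880 + 0.01350 = 1.274.
⟨E⟩ = Σ Eᵢ e^(−Eᵢ/kT) / Z = (0·1.000 + 5·0.1909 + 9·0.05079 + 12·0.01880 + 13·0.01350) / 1.274 = 1.4 ε.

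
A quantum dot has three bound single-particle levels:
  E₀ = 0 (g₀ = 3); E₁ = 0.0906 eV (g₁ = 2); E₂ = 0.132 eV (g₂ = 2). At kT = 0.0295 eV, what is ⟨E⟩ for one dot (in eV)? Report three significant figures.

Eᵢ/kT = 0, 3.0712, 4.4746.
Z = Σ gᵢe^(−Eᵢ/kT) = 3·e^(−0) + 2·e^(−3.0712) + 2·e^(−4.4746) = 3.0000 + 0.092731 + 0.022790 = 3.1155.
⟨E⟩ = Σ Eᵢ gᵢe^(−Eᵢ/kT) / Z = (0·3.0000 + 0.0906·0.092731 + 0.132·0.022790) / 3.1155 = 0.00366 eV.

0.00366 eV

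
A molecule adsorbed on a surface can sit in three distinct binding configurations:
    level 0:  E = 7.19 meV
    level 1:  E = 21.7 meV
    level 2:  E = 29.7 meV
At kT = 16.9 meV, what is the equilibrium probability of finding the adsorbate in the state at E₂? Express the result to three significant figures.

0.156

Eᵢ/kT = 0.42544, 1.2840, 1.7574.
Z = Σ e^(−Eᵢ/kT) = e^(−0.42544) + e^(−1.2840) + e^(−1.7574) = 0.65348 + 0.27693 + 0.17249 = 1.1029.
P₂ = e^(−E₂/kT) / Z = 0.17249/1.1029 = 0.156.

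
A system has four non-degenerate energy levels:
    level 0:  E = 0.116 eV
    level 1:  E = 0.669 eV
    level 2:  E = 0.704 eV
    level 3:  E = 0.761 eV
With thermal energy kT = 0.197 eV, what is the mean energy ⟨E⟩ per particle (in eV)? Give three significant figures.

0.192 eV

Eᵢ/kT = 0.58883, 3.3959, 3.5736, 3.8629.
Z = Σ e^(−Eᵢ/kT) = e^(−0.58883) + e^(−3.3959) + e^(−3.5736) + e^(−3.8629) = 0.55498 + 0.033510 + 0.028055 + 0.021007 = 0.63755.
⟨E⟩ = Σ Eᵢ e^(−Eᵢ/kT) / Z = (0.116·0.55498 + 0.669·0.033510 + 0.704·0.028055 + 0.761·0.021007) / 0.63755 = 0.192 eV.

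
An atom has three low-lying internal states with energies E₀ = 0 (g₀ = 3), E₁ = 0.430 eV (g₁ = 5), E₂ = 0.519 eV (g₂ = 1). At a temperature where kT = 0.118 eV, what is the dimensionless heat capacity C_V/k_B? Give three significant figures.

Eᵢ/kT = 0, 3.6441, 4.3983.
Z = Σ gᵢe^(−Eᵢ/kT) = 3·e^(−0) + 5·e^(−3.6441) + 1·e^(−4.3983) = 3.0000 + 0.13072 + 0.012298 = 3.1430.
⟨E⟩ = 0.019915 eV, ⟨E²⟩ = 0.0087441 eV².
C_V/k_B = (⟨E²⟩ − ⟨E⟩²)/(kT)² = (0.0087441 − 0.00039661)/0.013924 = 0.600.

0.600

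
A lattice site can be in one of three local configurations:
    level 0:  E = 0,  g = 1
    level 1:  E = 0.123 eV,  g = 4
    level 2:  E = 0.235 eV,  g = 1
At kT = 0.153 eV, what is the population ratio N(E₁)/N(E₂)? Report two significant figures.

n₁/n₂ = (g₁/g₂) exp[−(E₁−E₂)/kT] = (4/1) × exp(−(-0.112 eV)/(0.153 eV)) = (4/1) × exp(0.7320) = 8.3.

8.3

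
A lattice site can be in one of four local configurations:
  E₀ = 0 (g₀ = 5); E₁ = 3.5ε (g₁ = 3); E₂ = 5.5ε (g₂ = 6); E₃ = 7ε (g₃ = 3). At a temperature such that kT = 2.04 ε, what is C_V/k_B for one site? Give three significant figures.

0.788

Eᵢ/kT = 0, 1.7157, 2.6961, 3.4314.
Z = Σ gᵢe^(−Eᵢ/kT) = 5·e^(−0) + 3·e^(−1.7157) + 6·e^(−2.6961) + 3·e^(−3.4314) = 5.0000 + 0.53951 + 0.40481 + 0.097025 = 6.0413.
⟨E⟩ = 0.79352 ε, ⟨E²⟩ = 3.9079 ε².
C_V/k_B = (⟨E²⟩ − ⟨E⟩²)/(kT)² = (3.9079 − 0.62967)/4.1616 = 0.788.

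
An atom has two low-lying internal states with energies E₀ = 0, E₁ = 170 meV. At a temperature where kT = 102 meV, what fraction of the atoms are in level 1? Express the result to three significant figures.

0.159

Eᵢ/kT = 0, 1.6667.
Z = Σ e^(−Eᵢ/kT) = e^(−0) + e^(−1.6667) = 1.0000 + 0.18887 = 1.1889.
P₁ = e^(−E₁/kT) / Z = 0.18887/1.1889 = 0.159.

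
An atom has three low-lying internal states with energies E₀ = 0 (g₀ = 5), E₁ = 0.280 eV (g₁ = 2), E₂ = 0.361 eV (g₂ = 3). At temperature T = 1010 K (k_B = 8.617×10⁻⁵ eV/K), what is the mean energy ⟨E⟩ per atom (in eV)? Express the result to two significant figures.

0.0077 eV

k_BT = 8.617×10⁻⁵ × 1010 K = 0.08703 eV.
Eᵢ/kT = 0, 3.217, 4.148.
Z = Σ gᵢe^(−Eᵢ/kT) = 5·e^(−0) + 2·e^(−3.217) + 3·e^(−4.148) = 5.000 + 0.08015 + 0.04739 = 5.128.
⟨E⟩ = Σ Eᵢ gᵢe^(−Eᵢ/kT) / Z = (0·5.000 + 0.280·0.08015 + 0.361·0.04739) / 5.128 = 0.0077 eV.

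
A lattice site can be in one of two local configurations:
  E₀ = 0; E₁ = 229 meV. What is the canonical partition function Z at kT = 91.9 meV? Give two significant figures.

Z = 1.1

Eᵢ/kT = 0, 2.492.
Z = Σ e^(−Eᵢ/kT) = e^(−0) + e^(−2.492) = 1.000 + 0.08274 = 1.083.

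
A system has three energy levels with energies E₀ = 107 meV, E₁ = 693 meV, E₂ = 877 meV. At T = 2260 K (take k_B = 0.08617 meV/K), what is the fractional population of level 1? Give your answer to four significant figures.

k_BT = 0.08617 × 2260 K = 194.744 meV.
Eᵢ/kT = 0.549439, 3.55852, 4.50335.
Z = Σ e^(−Eᵢ/kT) = e^(−0.549439) + e^(−3.55852) + e^(−4.50335) = 0.577274 + 0.0284809 + 0.0110718 = 0.616827.
P₁ = e^(−E₁/kT) / Z = 0.0284809/0.616827 = 0.04617.

0.04617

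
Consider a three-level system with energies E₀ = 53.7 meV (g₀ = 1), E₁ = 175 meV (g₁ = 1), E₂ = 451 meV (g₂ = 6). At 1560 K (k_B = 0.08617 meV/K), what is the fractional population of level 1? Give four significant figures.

0.2361

k_BT = 0.08617 × 1560 K = 134.425 meV.
Eᵢ/kT = 0.399479, 1.30184, 3.35503.
Z = Σ gᵢe^(−Eᵢ/kT) = 1·e^(−0.399479) + 1·e^(−1.30184) + 6·e^(−3.35503) = 0.670669 + 0.272031 + 0.209450 = 1.15215.
P₁ = g₁ e^(−E₁/kT) / Z = 0.272031/1.15215 = 0.2361.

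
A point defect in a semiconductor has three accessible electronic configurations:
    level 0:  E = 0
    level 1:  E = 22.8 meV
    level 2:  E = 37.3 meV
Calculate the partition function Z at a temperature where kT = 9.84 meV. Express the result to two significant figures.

Z = 1.1

Eᵢ/kT = 0, 2.317, 3.791.
Z = Σ e^(−Eᵢ/kT) = e^(−0) + e^(−2.317) + e^(−3.791) = 1.000 + 0.09857 + 0.02257 = 1.121.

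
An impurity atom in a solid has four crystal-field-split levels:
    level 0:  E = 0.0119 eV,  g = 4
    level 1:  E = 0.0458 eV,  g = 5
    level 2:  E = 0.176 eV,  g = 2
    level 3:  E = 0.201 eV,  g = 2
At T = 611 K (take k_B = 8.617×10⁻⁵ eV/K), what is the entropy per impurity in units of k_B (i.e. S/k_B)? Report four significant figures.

2.232

k_BT = 8.617×10⁻⁵ × 611 K = 0.0526499 eV.
Eᵢ/kT = 0.226021, 0.869897, 3.34284, 3.81767.
Z = Σ gᵢe^(−Eᵢ/kT) = 4·e^(−0.226021) + 5·e^(−0.869897) + 2·e^(−3.34284) + 2·e^(−3.81767) = 3.19081 + 2.09497 + 0.0706729 + 0.0439579 = 5.40041.
⟨E⟩ = Σ EᵢPᵢ = 0.0287375 eV.
S/k_B = ln Z + ⟨E⟩/kT = ln(5.40041) + 0.0287375/0.0526499 = 1.68647 + 0.545822 = 2.232.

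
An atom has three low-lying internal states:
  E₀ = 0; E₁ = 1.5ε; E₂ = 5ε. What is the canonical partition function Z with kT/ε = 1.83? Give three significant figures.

Z = 1.51

Eᵢ/kT = 0, 0.81967, 2.7322.
Z = Σ e^(−Eᵢ/kT) = e^(−0) + e^(−0.81967) + e^(−2.7322) = 1.0000 + 0.44058 + 0.065076 = 1.5057.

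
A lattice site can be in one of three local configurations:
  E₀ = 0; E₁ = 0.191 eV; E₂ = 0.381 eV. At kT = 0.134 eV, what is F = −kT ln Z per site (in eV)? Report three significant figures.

Eᵢ/kT = 0, 1.4254, 2.8433.
Z = Σ e^(−Eᵢ/kT) = e^(−0) + e^(−1.4254) + e^(−2.8433) = 1.0000 + 0.24041 + 0.058233 = 1.2986.
F = −kT ln Z = −0.134 × ln(1.2986) = −0.134 × 0.26129 = -0.0350 eV.

-0.0350 eV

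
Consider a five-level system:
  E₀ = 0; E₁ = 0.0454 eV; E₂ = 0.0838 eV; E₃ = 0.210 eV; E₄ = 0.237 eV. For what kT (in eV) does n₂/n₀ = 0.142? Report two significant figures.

n₂/n₀ = exp[−(E₂−E₀)/kT] = 0.142.
⇒ (E₂−E₀)/kT = ln(1/0.142) = ln(7.042) = 1.952.
kT = 0.0838 eV / 1.952 = 0.043 eV.

0.043 eV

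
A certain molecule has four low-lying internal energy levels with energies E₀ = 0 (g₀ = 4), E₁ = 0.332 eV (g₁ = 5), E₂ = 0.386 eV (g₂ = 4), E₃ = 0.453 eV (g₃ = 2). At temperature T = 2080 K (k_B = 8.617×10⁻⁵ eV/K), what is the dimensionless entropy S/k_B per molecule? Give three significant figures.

k_BT = 8.617×10⁻⁵ × 2080 K = 0.17923 eV.
Eᵢ/kT = 0, 1.8524, 2.1537, 2.5275.
Z = Σ gᵢe^(−Eᵢ/kT) = 4·e^(−0) + 5·e^(−1.8524) + 4·e^(−2.1537) + 2·e^(−2.5275) = 4.0000 + 0.78430 + 0.46422 + 0.15972 = 5.4082.
⟨E⟩ = Σ EᵢPᵢ = 0.094658 eV.
S/k_B = ln Z + ⟨E⟩/kT = ln(5.4082) + 0.094658/0.17923 = 1.6879 + 0.52814 = 2.22.

2.22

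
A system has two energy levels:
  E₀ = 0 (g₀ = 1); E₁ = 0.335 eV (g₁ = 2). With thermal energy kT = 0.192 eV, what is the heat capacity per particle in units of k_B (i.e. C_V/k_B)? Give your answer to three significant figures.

0.584

Eᵢ/kT = 0, 1.7448.
Z = Σ gᵢe^(−Eᵢ/kT) = 1·e^(−0) + 2·e^(−1.7448) = 1.0000 + 0.34936 = 1.3494.
⟨E⟩ = 0.086732 eV, ⟨E²⟩ = 0.029055 eV².
C_V/k_B = (⟨E²⟩ − ⟨E⟩²)/(kT)² = (0.029055 − 0.0075224)/0.036864 = 0.584.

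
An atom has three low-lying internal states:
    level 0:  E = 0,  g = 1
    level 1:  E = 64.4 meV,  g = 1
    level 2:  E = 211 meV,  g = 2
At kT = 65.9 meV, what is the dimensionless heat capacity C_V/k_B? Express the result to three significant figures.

Eᵢ/kT = 0, 0.97724, 3.2018.
Z = Σ gᵢe^(−Eᵢ/kT) = 1·e^(−0) + 1·e^(−0.97724) + 2·e^(−3.2018) = 1.0000 + 0.37635 + 0.081378 = 1.4577.
⟨E⟩ = 28.406 meV, ⟨E²⟩ = 3556.2 meV².
C_V/k_B = (⟨E²⟩ − ⟨E⟩²)/(kT)² = (3556.2 − 806.90)/4342.8 = 0.633.

0.633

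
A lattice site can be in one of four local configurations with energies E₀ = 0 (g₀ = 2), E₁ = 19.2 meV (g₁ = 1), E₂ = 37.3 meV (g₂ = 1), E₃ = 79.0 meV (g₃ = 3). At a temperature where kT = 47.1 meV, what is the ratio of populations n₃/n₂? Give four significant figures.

n₃/n₂ = (g₃/g₂) exp[−(E₃−E₂)/kT] = (3/1) × exp(−(41.7 meV)/(47.1 meV)) = (3/1) × exp(-0.885350) = 1.238.

1.238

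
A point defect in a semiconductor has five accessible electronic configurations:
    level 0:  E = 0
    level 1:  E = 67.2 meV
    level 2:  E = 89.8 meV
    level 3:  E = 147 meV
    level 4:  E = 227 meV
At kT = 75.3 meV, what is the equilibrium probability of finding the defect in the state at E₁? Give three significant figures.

0.215

Eᵢ/kT = 0, 0.89243, 1.1926, 1.9522, 3.0146.
Z = Σ e^(−Eᵢ/kT) = e^(−0) + e^(−0.89243) + e^(−1.1926) + e^(−1.9522) + e^(−3.0146) = 1.0000 + 0.40966 + 0.30343 + 0.14196 + 0.049065 = 1.9041.
P₁ = e^(−E₁/kT) / Z = 0.40966/1.9041 = 0.215.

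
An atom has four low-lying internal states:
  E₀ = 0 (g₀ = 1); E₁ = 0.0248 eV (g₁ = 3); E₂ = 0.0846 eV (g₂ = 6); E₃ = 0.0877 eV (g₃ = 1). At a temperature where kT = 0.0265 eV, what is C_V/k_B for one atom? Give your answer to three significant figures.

0.936

Eᵢ/kT = 0, 0.93585, 3.1925, 3.3094.
Z = Σ gᵢe^(−Eᵢ/kT) = 1·e^(−0) + 3·e^(−0.93585) + 6·e^(−3.1925) + 1·e^(−3.3094) = 1.0000 + 1.1768 + 0.24641 + 0.036538 = 2.4597.
⟨E⟩ = 0.021643 eV, ⟨E²⟩ = 0.0011255 eV².
C_V/k_B = (⟨E²⟩ − ⟨E⟩²)/(kT)² = (0.0011255 − 0.00046842)/0.00070225 = 0.936.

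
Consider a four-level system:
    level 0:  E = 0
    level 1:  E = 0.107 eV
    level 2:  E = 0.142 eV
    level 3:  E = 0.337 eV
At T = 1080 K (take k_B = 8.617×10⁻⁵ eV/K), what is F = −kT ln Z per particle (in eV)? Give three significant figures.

k_BT = 8.617×10⁻⁵ × 1080 K = 0.093064 eV.
Eᵢ/kT = 0, 1.1497, 1.5258, 3.6212.
Z = Σ e^(−Eᵢ/kT) = e^(−0) + e^(−1.1497) + e^(−1.5258) + e^(−3.6212) = 1.0000 + 0.31673 + 0.21745 + 0.026751 = 1.5609.
F = −kT ln Z = −0.093064 × ln(1.5609) = −0.093064 × 0.44526 = -0.0414 eV.

-0.0414 eV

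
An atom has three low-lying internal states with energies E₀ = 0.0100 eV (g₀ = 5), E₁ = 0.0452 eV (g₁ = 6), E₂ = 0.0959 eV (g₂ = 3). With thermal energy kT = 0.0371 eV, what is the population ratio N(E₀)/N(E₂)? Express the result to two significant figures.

17

n₀/n₂ = (g₀/g₂) exp[−(E₀−E₂)/kT] = (5/3) × exp(−(-0.0859 eV)/(0.0371 eV)) = (5/3) × exp(2.315) = 17.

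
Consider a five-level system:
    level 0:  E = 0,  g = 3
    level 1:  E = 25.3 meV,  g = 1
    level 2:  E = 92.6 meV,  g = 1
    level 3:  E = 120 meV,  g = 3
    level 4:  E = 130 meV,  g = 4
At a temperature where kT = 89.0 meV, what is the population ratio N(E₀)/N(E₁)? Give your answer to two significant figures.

n₀/n₁ = (g₀/g₁) exp[−(E₀−E₁)/kT] = (3/1) × exp(−(-25.3 meV)/(89.0 meV)) = (3/1) × exp(0.2843) = 4.0.

4.0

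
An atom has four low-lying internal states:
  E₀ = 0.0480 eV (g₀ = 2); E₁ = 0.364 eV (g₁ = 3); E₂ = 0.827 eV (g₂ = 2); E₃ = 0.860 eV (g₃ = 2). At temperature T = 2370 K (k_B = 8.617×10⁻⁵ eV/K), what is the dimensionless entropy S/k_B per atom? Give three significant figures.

k_BT = 8.617×10⁻⁵ × 2370 K = 0.20422 eV.
Eᵢ/kT = 0.23504, 1.7824, 4.0496, 4.2111.
Z = Σ gᵢe^(−Eᵢ/kT) = 2·e^(−0.23504) + 3·e^(−1.7824) + 2·e^(−4.0496) + 2·e^(−4.2111) = 1.5811 + 0.50470 + 0.034859 + 0.029660 = 2.1503.
⟨E⟩ = Σ EᵢPᵢ = 0.14600 eV.
S/k_B = ln Z + ⟨E⟩/kT = ln(2.1503) + 0.14600/0.20422 = 0.76561 + 0.71492 = 1.48.

1.48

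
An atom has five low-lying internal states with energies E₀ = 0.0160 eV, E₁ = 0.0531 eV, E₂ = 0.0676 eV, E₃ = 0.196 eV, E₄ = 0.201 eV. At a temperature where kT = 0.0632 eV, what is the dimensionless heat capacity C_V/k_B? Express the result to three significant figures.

0.442

Eᵢ/kT = 0.25316, 0.84019, 1.0696, 3.1013, 3.1804.
Z = Σ e^(−Eᵢ/kT) = e^(−0.25316) + e^(−0.84019) + e^(−1.0696) + e^(−3.1013) + e^(−3.1804) = 0.77634 + 0.43163 + 0.34315 + 0.044991 + 0.041569 = 1.6377.
⟨E⟩ = 0.046230 eV, ⟨E²⟩ = 0.0039028 eV².
C_V/k_B = (⟨E²⟩ − ⟨E⟩²)/(kT)² = (0.0039028 − 0.0021372)/0.0039942 = 0.442.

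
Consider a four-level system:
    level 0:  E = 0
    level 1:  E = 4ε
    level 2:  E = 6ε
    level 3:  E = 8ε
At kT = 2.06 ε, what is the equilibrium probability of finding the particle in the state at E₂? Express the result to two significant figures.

Eᵢ/kT = 0, 1.942, 2.913, 3.883.
Z = Σ e^(−Eᵢ/kT) = e^(−0) + e^(−1.942) + e^(−2.913) + e^(−3.883) = 1.000 + 0.1434 + 0.05431 + 0.02059 = 1.218.
P₂ = e^(−E₂/kT) / Z = 0.05431/1.218 = 0.045.

0.045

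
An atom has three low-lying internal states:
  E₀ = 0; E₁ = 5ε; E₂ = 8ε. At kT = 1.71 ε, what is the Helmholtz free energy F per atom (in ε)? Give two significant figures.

Eᵢ/kT = 0, 2.924, 4.678.
Z = Σ e^(−Eᵢ/kT) = e^(−0) + e^(−2.924) + e^(−4.678) = 1.000 + 0.05372 + 0.009298 = 1.063.
F = −kT ln Z = −1.71 × ln(1.063) = −1.71 × 0.06110 = -0.10 ε.

-0.10 ε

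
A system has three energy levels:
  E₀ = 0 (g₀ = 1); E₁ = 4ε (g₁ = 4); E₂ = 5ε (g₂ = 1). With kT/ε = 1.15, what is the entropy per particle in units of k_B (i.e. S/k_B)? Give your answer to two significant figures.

0.56

Eᵢ/kT = 0, 3.478, 4.348.
Z = Σ gᵢe^(−Eᵢ/kT) = 1·e^(−0) + 4·e^(−3.478) + 1·e^(−4.348) = 1.000 + 0.1235 + 0.01293 = 1.136.
⟨E⟩ = Σ EᵢPᵢ = 0.4918 ε.
S/k_B = ln Z + ⟨E⟩/kT = ln(1.136) + 0.4918/1.15 = 0.1275 + 0.4277 = 0.56.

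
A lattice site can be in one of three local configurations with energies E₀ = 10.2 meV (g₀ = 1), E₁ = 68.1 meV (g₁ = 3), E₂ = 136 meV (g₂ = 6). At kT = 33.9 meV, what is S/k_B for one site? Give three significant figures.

Eᵢ/kT = 0.30088, 2.0088, 4.0118.
Z = Σ gᵢe^(−Eᵢ/kT) = 1·e^(−0.30088) + 3·e^(−2.0088) + 6·e^(−4.0118) = 0.74017 + 0.40245 + 0.10860 = 1.2512.
⟨E⟩ = Σ EᵢPᵢ = 39.743 meV.
S/k_B = ln Z + ⟨E⟩/kT = ln(1.2512) + 39.743/33.9 = 0.22410 + 1.1724 = 1.40.

1.40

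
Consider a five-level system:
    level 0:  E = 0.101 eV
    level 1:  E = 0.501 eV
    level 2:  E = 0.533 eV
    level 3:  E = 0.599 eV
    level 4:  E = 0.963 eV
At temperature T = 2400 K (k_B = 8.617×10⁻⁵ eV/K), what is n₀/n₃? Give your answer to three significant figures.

11.1

k_BT = 8.617×10⁻⁵ × 2400 K = 0.20681 eV.
n₀/n₃ = exp[−(E₀−E₃)/kT] = exp(−(-0.498 eV)/(0.20681 eV)) = exp(2.4080) = 11.1.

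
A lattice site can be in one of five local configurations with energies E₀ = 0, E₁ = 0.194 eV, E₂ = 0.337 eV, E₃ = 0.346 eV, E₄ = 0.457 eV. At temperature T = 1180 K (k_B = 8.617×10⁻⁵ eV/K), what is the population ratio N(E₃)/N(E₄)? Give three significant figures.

k_BT = 8.617×10⁻⁵ × 1180 K = 0.10168 eV.
n₃/n₄ = exp[−(E₃−E₄)/kT] = exp(−(-0.111 eV)/(0.10168 eV)) = exp(1.0917) = 2.98.

2.98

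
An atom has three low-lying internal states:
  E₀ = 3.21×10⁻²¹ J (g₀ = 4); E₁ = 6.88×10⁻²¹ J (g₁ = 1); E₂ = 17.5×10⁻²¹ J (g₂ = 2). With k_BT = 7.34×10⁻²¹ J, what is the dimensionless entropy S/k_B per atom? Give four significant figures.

Eᵢ/kT = 0.437330, 0.937330, 2.38420.
Z = Σ gᵢe^(−Eᵢ/kT) = 4·e^(−0.437330) + 1·e^(−0.937330) + 2·e^(−2.38420) = 2.58303 + 0.391672 + 0.184325 = 3.15903.
⟨E⟩ = Σ EᵢPᵢ = 4.49882 ×10⁻²¹ J.
S/k_B = ln Z + ⟨E⟩/kT = ln(3.15903) + 4.49882/7.34 = 1.15027 + 0.612918 = 1.763.

1.763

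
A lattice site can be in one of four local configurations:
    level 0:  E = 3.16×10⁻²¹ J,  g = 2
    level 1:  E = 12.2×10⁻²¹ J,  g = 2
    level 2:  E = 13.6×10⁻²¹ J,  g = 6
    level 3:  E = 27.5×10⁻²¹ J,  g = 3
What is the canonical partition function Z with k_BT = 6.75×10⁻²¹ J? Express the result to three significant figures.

Z = 2.43

Eᵢ/kT = 0.46815, 1.8074, 2.0148, 4.0741.
Z = Σ gᵢe^(−Eᵢ/kT) = 2·e^(−0.46815) + 2·e^(−1.8074) + 6·e^(−2.0148) + 3·e^(−4.0741) = 1.2523 + 0.32816 + 0.80008 + 0.051023 = 2.4316.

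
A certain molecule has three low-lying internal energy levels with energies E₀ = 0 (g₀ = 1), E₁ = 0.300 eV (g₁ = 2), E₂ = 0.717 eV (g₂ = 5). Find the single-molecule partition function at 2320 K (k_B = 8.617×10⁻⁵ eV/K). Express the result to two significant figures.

Z = 1.6

k_BT = 8.617×10⁻⁵ × 2320 K = 0.1999 eV.
Eᵢ/kT = 0, 1.501, 3.587.
Z = Σ gᵢe^(−Eᵢ/kT) = 1·e^(−0) + 2·e^(−1.501) + 5·e^(−3.587) = 1.000 + 0.4458 + 0.1384 = 1.584.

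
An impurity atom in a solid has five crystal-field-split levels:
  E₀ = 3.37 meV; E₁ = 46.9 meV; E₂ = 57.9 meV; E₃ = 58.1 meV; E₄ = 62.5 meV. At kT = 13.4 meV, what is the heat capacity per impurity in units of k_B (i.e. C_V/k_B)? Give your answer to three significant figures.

Eᵢ/kT = 0.25149, 3.5000, 4.3209, 4.3358, 4.6642.
Z = Σ e^(−Eᵢ/kT) = e^(−0.25149) + e^(−3.5000) + e^(−4.3209) + e^(−4.3358) + e^(−4.6642) = 0.77764 + 0.030197 + 0.013288 + 0.013091 + 0.0094268 = 0.84364.
⟨E⟩ = 7.2970 meV, ⟨E²⟩ = 238.03 meV².
C_V/k_B = (⟨E²⟩ − ⟨E⟩²)/(kT)² = (238.03 − 53.246)/179.56 = 1.03.

1.03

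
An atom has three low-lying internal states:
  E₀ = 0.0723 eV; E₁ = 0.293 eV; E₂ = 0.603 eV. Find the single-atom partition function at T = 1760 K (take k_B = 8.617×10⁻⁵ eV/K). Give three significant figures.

k_BT = 8.617×10⁻⁵ × 1760 K = 0.15166 eV.
Eᵢ/kT = 0.47672, 1.9320, 3.9760.
Z = Σ e^(−Eᵢ/kT) = e^(−0.47672) + e^(−1.9320) + e^(−3.9760) = 0.62082 + 0.14486 + 0.018761 = 0.78444.

Z = 0.784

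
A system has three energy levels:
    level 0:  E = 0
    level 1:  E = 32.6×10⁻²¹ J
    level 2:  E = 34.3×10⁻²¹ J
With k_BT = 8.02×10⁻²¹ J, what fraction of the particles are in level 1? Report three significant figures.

Eᵢ/kT = 0, 4.0648, 4.2768.
Z = Σ e^(−Eᵢ/kT) = e^(−0) + e^(−4.0648) + e^(−4.2768) = 1.0000 + 0.017166 + 0.013887 = 1.0311.
P₁ = e^(−E₁/kT) / Z = 0.017166/1.0311 = 0.0166.

0.0166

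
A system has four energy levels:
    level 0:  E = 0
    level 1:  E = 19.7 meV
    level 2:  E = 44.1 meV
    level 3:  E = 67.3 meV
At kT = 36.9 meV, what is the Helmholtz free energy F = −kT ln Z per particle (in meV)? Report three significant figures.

Eᵢ/kT = 0, 0.53388, 1.1951, 1.8238.
Z = Σ e^(−Eᵢ/kT) = e^(−0) + e^(−0.53388) + e^(−1.1951) + e^(−1.8238) = 1.0000 + 0.58633 + 0.30267 + 0.16141 = 2.0504.
F = −kT ln Z = −36.9 × ln(2.0504) = −36.9 × 0.71803 = -26.5 meV.

-26.5 meV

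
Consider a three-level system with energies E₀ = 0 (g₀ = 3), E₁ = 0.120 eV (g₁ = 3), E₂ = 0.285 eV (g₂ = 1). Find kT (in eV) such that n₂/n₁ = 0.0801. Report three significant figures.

n₂/n₁ = (g₂/g₁) exp[−(E₂−E₁)/kT] = 0.0801.
⇒ (E₂−E₁)/kT = ln((1/3)/0.0801) = ln(4.1615) = 1.4259.
kT = 0.165 eV / 1.4259 = 0.116 eV.

0.116 eV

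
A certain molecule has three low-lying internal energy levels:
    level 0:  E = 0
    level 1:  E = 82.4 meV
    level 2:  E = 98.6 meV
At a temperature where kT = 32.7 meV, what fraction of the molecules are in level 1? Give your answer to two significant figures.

0.071

Eᵢ/kT = 0, 2.520, 3.015.
Z = Σ e^(−Eᵢ/kT) = e^(−0) + e^(−2.520) + e^(−3.015) = 1.000 + 0.08046 + 0.04905 = 1.130.
P₁ = e^(−E₁/kT) / Z = 0.08046/1.130 = 0.071.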